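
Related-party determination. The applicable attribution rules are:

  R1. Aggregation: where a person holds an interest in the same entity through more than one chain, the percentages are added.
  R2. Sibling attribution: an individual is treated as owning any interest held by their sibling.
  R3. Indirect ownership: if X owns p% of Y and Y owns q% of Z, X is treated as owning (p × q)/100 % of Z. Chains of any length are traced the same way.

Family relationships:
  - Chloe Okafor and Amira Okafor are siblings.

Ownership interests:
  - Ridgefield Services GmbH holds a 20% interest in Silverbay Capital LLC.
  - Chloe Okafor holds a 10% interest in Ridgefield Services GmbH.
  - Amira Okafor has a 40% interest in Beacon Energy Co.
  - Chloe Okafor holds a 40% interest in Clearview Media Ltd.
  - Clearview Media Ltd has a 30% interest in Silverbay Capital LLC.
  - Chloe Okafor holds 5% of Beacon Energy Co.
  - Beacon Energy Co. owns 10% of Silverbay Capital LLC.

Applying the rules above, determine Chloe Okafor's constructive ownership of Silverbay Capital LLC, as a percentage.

18.5%

By sibling attribution (R2), Chloe Okafor is treated as also owning Amira Okafor's interest in Beacon Energy Co, giving 5% + 40% = 45%.
Chain via Ridgefield Services GmbH (R3): 10% × 20% = 2% of Silverbay Capital LLC.
Chain via Clearview Media Ltd (R3): 40% × 30% = 12% of Silverbay Capital LLC.
Chain via Beacon Energy Co. (R3): 45% × 10% = 4.5% of Silverbay Capital LLC.
Aggregating (R1): 2% + 12% + 4.5% = 18.5%.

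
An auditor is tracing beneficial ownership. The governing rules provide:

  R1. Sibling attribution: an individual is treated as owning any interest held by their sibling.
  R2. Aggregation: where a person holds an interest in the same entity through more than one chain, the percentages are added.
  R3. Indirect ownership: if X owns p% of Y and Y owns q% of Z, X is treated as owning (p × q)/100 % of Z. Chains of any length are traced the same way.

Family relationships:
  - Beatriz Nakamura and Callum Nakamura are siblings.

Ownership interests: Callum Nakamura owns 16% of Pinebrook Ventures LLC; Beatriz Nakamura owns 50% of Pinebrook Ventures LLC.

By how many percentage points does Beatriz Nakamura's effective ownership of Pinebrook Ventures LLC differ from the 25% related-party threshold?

By sibling attribution (R1), Beatriz Nakamura is treated as also owning Callum Nakamura's interest in Pinebrook Ventures LLC, giving 50% + 16% = 66%.
Direct interest in Pinebrook Ventures LLC: 66%.
66% exceeds the 25% threshold by 41 percentage points.

41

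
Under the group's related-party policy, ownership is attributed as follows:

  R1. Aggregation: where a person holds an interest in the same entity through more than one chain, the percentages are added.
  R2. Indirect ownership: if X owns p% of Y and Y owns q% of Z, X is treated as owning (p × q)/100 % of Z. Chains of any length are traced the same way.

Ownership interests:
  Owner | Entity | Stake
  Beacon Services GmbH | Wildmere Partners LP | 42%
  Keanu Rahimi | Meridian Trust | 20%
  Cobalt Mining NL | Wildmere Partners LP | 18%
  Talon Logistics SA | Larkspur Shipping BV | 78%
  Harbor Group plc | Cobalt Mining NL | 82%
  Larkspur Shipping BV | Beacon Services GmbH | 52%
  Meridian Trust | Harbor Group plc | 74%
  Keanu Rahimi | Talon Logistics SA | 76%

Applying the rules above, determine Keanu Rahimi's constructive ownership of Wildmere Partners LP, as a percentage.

Chain via Meridian Trust → Harbor Group plc → Cobalt Mining NL (R2): 20% × 74% × 82% × 18% = 2.18448% of Wildmere Partners LP.
Chain via Talon Logistics SA → Larkspur Shipping BV → Beacon Services GmbH (R2): 76% × 78% × 52% × 42% = 12.946752% of Wildmere Partners LP.
Aggregating (R1): 2.18448% + 12.946752% = 15.131232%.

15.131232%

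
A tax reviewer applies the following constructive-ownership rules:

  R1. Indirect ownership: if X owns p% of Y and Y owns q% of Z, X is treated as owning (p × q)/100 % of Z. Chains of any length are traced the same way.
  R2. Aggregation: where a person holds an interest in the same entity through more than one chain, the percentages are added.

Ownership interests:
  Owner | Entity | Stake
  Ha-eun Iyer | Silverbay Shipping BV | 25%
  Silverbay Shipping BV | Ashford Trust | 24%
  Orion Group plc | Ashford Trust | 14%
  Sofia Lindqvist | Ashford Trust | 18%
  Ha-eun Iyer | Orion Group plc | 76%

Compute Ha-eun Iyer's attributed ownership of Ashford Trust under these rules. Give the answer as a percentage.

16.64%

Chain via Silverbay Shipping BV (R1): 25% × 24% = 6% of Ashford Trust.
Chain via Orion Group plc (R1): 76% × 14% = 10.64% of Ashford Trust.
Aggregating (R2): 6% + 10.64% = 16.64%.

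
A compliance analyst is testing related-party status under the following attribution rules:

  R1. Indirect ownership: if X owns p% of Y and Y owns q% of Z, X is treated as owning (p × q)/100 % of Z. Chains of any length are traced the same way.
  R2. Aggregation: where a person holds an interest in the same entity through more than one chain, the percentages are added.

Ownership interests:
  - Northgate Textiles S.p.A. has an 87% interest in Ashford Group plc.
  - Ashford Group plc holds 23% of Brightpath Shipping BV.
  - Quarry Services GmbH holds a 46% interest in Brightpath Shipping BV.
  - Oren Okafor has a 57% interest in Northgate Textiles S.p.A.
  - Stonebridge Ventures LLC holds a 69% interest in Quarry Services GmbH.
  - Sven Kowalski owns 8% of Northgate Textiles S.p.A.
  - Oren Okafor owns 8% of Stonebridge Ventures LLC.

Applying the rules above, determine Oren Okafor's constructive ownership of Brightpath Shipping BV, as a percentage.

Chain via Northgate Textiles S.p.A. → Ashford Group plc (R1): 57% × 87% × 23% = 11.4057% of Brightpath Shipping BV.
Chain via Stonebridge Ventures LLC → Quarry Services GmbH (R1): 8% × 69% × 46% = 2.5392% of Brightpath Shipping BV.
Aggregating (R2): 11.4057% + 2.5392% = 13.9449%.

13.9449%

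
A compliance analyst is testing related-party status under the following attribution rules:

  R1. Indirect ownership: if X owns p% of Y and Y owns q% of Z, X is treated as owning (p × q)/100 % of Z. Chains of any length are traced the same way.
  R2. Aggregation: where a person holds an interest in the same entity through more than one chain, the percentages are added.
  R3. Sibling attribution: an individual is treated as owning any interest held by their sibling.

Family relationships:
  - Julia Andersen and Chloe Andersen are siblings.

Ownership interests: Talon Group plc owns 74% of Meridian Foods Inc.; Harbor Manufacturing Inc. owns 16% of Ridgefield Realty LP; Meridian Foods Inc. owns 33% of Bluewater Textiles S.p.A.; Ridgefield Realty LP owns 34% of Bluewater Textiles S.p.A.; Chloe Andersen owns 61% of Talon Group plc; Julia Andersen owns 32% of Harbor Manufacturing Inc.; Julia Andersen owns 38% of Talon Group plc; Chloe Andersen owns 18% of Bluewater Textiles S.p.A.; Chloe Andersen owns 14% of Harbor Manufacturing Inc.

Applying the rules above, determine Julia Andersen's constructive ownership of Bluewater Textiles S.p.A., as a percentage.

44.6782%

By sibling attribution (R3), Julia Andersen is treated as also owning Chloe Andersen's interest in Harbor Manufacturing Inc, giving 32% + 14% = 46%.
By sibling attribution (R3), Julia Andersen is treated as also owning Chloe Andersen's interest in Talon Group plc, giving 38% + 61% = 99%.
By sibling attribution (R3), Julia Andersen is treated as owning Chloe Andersen's 18% interest in Bluewater Textiles S.p.A.
Chain via Harbor Manufacturing Inc. → Ridgefield Realty LP (R1): 46% × 16% × 34% = 2.5024% of Bluewater Textiles S.p.A.
Chain via Talon Group plc → Meridian Foods Inc. (R1): 99% × 74% × 33% = 24.1758% of Bluewater Textiles S.p.A.
Direct interest in Bluewater Textiles S.p.A: 18%.
Aggregating (R2): 2.5024% + 24.1758% + 18% = 44.6782%.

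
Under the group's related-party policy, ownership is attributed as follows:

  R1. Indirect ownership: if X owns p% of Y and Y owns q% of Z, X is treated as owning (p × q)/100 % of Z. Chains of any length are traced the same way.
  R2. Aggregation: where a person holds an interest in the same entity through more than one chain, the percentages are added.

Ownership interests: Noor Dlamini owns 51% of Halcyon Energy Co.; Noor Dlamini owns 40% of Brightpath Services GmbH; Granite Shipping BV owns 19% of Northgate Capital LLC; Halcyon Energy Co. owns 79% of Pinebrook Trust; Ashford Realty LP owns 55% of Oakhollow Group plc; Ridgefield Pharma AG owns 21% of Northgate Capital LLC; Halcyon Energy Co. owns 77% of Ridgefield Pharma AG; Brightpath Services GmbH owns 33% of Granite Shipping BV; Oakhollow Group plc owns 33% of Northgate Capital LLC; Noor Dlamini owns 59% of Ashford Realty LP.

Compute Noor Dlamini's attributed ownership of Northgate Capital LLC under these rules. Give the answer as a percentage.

Chain via Halcyon Energy Co. → Ridgefield Pharma AG (R1): 51% × 77% × 21% = 8.2467% of Northgate Capital LLC.
Chain via Brightpath Services GmbH → Granite Shipping BV (R1): 40% × 33% × 19% = 2.508% of Northgate Capital LLC.
Chain via Ashford Realty LP → Oakhollow Group plc (R1): 59% × 55% × 33% = 10.7085% of Northgate Capital LLC.
Aggregating (R2): 8.2467% + 2.508% + 10.7085% = 21.4632%.

21.4632%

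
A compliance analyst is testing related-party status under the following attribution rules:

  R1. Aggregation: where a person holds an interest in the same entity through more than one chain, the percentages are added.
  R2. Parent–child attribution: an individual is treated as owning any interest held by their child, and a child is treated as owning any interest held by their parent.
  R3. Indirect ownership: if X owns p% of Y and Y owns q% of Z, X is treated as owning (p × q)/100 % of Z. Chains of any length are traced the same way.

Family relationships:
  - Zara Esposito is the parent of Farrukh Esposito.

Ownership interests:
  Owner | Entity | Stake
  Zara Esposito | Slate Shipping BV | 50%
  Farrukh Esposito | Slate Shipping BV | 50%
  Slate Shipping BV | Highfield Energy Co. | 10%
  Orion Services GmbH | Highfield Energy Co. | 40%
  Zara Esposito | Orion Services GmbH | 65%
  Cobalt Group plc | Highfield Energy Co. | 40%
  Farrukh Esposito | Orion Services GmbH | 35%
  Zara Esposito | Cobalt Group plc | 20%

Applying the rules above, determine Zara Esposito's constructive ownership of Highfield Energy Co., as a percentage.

By parent–child attribution (R2), Zara Esposito is treated as also owning Farrukh Esposito's interest in Orion Services GmbH, giving 65% + 35% = 100%.
By parent–child attribution (R2), Zara Esposito is treated as also owning Farrukh Esposito's interest in Slate Shipping BV, giving 50% + 50% = 100%.
Chain via Cobalt Group plc (R3): 20% × 40% = 8% of Highfield Energy Co.
Chain via Orion Services GmbH (R3): 100% × 40% = 40% of Highfield Energy Co.
Chain via Slate Shipping BV (R3): 100% × 10% = 10% of Highfield Energy Co.
Aggregating (R1): 8% + 40% + 10% = 58%.

58%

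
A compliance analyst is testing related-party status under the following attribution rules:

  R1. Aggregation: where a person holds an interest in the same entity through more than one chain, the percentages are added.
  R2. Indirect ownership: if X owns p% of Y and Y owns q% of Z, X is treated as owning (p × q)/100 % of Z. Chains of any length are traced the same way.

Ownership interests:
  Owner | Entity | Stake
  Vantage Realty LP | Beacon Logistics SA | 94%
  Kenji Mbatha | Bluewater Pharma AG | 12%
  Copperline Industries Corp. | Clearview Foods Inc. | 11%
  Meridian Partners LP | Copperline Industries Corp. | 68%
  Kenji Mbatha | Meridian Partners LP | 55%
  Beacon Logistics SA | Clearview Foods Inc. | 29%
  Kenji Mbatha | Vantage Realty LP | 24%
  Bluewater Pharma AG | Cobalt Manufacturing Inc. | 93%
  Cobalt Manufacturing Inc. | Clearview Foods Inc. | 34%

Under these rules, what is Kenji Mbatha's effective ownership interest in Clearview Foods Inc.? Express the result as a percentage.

14.4508%

Chain via Vantage Realty LP → Beacon Logistics SA (R2): 24% × 94% × 29% = 6.5424% of Clearview Foods Inc.
Chain via Meridian Partners LP → Copperline Industries Corp. (R2): 55% × 68% × 11% = 4.114% of Clearview Foods Inc.
Chain via Bluewater Pharma AG → Cobalt Manufacturing Inc. (R2): 12% × 93% × 34% = 3.7944% of Clearview Foods Inc.
Aggregating (R1): 6.5424% + 4.114% + 3.7944% = 14.4508%.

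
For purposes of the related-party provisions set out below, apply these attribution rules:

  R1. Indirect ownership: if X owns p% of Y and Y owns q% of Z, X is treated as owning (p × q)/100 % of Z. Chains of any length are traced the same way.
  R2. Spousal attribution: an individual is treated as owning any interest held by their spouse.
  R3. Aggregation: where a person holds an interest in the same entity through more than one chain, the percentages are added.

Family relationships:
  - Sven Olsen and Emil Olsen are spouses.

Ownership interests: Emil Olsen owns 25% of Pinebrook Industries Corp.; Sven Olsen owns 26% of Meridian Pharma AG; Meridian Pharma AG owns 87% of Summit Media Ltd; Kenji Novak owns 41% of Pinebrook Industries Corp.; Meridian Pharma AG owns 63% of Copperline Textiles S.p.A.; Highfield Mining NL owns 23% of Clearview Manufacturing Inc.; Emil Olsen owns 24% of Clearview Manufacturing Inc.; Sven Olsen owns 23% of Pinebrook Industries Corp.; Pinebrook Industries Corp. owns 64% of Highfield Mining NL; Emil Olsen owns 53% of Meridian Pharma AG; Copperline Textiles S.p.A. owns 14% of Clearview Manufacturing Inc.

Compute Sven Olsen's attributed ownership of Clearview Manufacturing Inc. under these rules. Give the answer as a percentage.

By spousal attribution (R2), Sven Olsen is treated as also owning Emil Olsen's interest in Pinebrook Industries Corp, giving 23% + 25% = 48%.
By spousal attribution (R2), Sven Olsen is treated as also owning Emil Olsen's interest in Meridian Pharma AG, giving 26% + 53% = 79%.
By spousal attribution (R2), Sven Olsen is treated as owning Emil Olsen's 24% interest in Clearview Manufacturing Inc.
Chain via Pinebrook Industries Corp. → Highfield Mining NL (R1): 48% × 64% × 23% = 7.0656% of Clearview Manufacturing Inc.
Chain via Meridian Pharma AG → Copperline Textiles S.p.A. (R1): 79% × 63% × 14% = 6.9678% of Clearview Manufacturing Inc.
Direct interest in Clearview Manufacturing Inc: 24%.
Aggregating (R3): 7.0656% + 6.9678% + 24% = 38.0334%.

38.0334%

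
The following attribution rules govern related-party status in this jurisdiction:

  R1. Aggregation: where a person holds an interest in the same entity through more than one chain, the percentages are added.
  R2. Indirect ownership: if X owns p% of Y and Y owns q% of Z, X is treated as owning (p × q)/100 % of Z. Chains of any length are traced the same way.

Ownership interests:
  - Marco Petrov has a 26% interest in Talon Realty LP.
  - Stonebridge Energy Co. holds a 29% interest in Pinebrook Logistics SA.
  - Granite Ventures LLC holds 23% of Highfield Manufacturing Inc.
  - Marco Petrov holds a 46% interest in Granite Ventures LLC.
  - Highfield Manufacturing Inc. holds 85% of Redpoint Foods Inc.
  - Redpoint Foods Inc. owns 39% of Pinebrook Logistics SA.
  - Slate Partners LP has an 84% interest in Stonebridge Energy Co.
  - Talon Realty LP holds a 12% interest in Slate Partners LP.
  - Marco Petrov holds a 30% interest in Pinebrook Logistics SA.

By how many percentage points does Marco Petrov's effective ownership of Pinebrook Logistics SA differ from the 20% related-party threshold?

Chain via Talon Realty LP → Slate Partners LP → Stonebridge Energy Co. (R2): 26% × 12% × 84% × 29% = 0.760032% of Pinebrook Logistics SA.
Chain via Granite Ventures LLC → Highfield Manufacturing Inc. → Redpoint Foods Inc. (R2): 46% × 23% × 85% × 39% = 3.50727% of Pinebrook Logistics SA.
Direct interest in Pinebrook Logistics SA: 30%.
Aggregating (R1): 0.760032% + 3.50727% + 30% = 34.267302%.
34.267302% exceeds the 20% threshold by 14.267302 percentage points.

14.267302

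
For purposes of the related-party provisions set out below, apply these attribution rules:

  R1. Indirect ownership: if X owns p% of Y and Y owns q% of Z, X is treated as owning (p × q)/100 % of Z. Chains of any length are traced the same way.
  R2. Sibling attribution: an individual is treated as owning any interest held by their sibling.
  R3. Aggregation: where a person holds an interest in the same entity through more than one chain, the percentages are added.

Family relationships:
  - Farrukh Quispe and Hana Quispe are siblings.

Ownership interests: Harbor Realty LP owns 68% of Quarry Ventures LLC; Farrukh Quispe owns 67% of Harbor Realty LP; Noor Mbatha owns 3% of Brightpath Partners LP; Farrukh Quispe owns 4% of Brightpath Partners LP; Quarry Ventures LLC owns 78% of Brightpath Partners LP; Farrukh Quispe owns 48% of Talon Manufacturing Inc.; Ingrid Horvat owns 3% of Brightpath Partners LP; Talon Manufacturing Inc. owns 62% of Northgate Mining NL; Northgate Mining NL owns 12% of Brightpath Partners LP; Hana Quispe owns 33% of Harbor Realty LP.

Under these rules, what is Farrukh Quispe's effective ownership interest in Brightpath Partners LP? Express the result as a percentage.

By sibling attribution (R2), Farrukh Quispe is treated as also owning Hana Quispe's interest in Harbor Realty LP, giving 67% + 33% = 100%.
Chain via Talon Manufacturing Inc. → Northgate Mining NL (R1): 48% × 62% × 12% = 3.5712% of Brightpath Partners LP.
Chain via Harbor Realty LP → Quarry Ventures LLC (R1): 100% × 68% × 78% = 53.04% of Brightpath Partners LP.
Direct interest in Brightpath Partners LP: 4%.
Aggregating (R3): 3.5712% + 53.04% + 4% = 60.6112%.

60.6112%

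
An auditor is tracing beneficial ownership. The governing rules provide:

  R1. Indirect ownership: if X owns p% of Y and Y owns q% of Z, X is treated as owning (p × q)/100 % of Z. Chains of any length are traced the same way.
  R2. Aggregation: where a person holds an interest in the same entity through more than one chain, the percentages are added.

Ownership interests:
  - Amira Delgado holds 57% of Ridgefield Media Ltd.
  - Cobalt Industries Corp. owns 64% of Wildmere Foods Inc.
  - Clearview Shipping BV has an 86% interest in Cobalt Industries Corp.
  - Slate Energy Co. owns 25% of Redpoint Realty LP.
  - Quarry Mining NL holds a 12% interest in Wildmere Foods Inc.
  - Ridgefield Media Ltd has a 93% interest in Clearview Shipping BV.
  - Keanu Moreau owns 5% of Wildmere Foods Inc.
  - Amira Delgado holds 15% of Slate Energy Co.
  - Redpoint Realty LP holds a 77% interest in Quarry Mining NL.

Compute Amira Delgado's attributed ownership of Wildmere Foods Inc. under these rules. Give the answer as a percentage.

Chain via Ridgefield Media Ltd → Clearview Shipping BV → Cobalt Industries Corp. (R1): 57% × 93% × 86% × 64% = 29.176704% of Wildmere Foods Inc.
Chain via Slate Energy Co. → Redpoint Realty LP → Quarry Mining NL (R1): 15% × 25% × 77% × 12% = 0.3465% of Wildmere Foods Inc.
Aggregating (R2): 29.176704% + 0.3465% = 29.523204%.

29.523204%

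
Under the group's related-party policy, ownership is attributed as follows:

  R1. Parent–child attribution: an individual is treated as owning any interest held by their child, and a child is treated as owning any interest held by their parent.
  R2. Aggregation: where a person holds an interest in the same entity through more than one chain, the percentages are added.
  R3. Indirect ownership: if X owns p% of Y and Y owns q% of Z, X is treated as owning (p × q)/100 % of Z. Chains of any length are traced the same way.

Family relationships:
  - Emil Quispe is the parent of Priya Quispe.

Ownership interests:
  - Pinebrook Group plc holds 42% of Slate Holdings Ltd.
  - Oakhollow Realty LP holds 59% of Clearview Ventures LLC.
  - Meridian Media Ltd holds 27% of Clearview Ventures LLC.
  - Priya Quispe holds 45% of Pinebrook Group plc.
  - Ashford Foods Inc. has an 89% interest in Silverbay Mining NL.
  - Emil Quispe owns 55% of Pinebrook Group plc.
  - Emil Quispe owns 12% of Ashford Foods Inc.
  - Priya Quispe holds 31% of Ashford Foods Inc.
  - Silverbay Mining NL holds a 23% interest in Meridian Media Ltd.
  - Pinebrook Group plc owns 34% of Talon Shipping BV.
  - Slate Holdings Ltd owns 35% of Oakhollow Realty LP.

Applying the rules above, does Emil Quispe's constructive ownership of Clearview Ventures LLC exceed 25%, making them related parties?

By parent–child attribution (R1), Emil Quispe is treated as also owning Priya Quispe's interest in Ashford Foods Inc, giving 12% + 31% = 43%.
By parent–child attribution (R1), Emil Quispe is treated as also owning Priya Quispe's interest in Pinebrook Group plc, giving 55% + 45% = 100%.
Chain via Ashford Foods Inc. → Silverbay Mining NL → Meridian Media Ltd (R3): 43% × 89% × 23% × 27% = 2.376567% of Clearview Ventures LLC.
Chain via Pinebrook Group plc → Slate Holdings Ltd → Oakhollow Realty LP (R3): 100% × 42% × 35% × 59% = 8.673% of Clearview Ventures LLC.
Aggregating (R2): 2.376567% + 8.673% = 11.049567%.
11.049567% does not exceed the 25% threshold, so Emil is not a related party to Clearview Ventures LLC.

No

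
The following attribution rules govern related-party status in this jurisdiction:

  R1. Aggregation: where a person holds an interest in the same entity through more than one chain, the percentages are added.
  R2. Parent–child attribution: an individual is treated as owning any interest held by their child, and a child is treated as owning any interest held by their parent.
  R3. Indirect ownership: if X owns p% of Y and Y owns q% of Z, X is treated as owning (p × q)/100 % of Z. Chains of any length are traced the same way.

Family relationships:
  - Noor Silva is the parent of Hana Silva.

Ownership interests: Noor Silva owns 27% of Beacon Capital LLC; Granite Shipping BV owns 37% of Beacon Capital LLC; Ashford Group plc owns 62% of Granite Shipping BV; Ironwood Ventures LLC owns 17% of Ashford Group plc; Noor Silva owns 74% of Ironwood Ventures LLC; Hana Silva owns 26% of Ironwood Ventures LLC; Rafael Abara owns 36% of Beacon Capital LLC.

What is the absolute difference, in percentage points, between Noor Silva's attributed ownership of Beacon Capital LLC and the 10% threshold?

20.8998

By parent–child attribution (R2), Noor Silva is treated as also owning Hana Silva's interest in Ironwood Ventures LLC, giving 74% + 26% = 100%.
Chain via Ironwood Ventures LLC → Ashford Group plc → Granite Shipping BV (R3): 100% × 17% × 62% × 37% = 3.8998% of Beacon Capital LLC.
Direct interest in Beacon Capital LLC: 27%.
Aggregating (R1): 3.8998% + 27% = 30.8998%.
30.8998% exceeds the 10% threshold by 20.8998 percentage points.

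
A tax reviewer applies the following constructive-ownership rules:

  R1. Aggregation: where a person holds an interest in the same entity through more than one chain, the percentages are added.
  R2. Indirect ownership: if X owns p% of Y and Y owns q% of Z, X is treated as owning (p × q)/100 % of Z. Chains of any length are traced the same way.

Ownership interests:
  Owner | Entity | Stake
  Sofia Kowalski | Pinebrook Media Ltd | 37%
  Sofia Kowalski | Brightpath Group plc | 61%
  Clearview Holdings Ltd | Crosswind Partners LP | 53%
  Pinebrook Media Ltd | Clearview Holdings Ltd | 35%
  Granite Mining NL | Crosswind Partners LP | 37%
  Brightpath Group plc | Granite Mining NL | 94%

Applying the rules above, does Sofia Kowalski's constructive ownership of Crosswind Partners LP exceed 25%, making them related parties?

Chain via Pinebrook Media Ltd → Clearview Holdings Ltd (R2): 37% × 35% × 53% = 6.8635% of Crosswind Partners LP.
Chain via Brightpath Group plc → Granite Mining NL (R2): 61% × 94% × 37% = 21.2158% of Crosswind Partners LP.
Aggregating (R1): 6.8635% + 21.2158% = 28.0793%.
28.0793% exceeds the 25% threshold, so Sofia is a related party to Crosswind Partners LP.

Yes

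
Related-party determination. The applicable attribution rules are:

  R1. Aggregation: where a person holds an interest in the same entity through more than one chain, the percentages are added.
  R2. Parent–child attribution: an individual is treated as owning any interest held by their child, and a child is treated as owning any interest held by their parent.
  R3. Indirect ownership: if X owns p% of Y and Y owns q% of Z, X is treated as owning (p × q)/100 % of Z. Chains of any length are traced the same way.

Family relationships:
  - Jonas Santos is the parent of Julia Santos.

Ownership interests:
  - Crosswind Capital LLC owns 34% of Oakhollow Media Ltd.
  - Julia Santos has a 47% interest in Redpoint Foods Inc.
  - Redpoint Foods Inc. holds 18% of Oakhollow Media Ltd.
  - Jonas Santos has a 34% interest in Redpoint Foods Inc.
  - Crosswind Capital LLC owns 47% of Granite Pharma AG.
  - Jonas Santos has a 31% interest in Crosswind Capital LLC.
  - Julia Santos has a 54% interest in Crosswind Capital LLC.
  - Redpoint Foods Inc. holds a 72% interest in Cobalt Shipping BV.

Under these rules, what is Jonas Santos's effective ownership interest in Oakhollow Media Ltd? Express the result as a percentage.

By parent–child attribution (R2), Jonas Santos is treated as also owning Julia Santos's interest in Redpoint Foods Inc, giving 34% + 47% = 81%.
By parent–child attribution (R2), Jonas Santos is treated as also owning Julia Santos's interest in Crosswind Capital LLC, giving 31% + 54% = 85%.
Chain via Redpoint Foods Inc. (R3): 81% × 18% = 14.58% of Oakhollow Media Ltd.
Chain via Crosswind Capital LLC (R3): 85% × 34% = 28.9% of Oakhollow Media Ltd.
Aggregating (R1): 14.58% + 28.9% = 43.48%.

43.48%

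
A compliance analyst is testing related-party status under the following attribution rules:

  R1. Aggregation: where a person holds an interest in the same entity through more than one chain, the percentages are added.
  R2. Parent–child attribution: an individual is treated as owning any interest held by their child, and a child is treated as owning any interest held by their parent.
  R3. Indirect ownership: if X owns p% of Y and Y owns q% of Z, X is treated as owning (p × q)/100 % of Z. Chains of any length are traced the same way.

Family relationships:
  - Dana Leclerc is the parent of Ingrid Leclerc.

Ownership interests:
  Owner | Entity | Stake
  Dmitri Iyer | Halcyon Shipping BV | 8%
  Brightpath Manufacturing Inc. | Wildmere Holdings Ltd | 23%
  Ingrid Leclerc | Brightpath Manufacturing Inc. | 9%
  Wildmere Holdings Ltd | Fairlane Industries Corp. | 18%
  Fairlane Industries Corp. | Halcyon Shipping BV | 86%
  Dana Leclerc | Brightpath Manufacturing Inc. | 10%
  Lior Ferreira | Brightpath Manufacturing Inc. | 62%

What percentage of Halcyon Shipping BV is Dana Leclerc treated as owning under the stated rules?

0.676476%

By parent–child attribution (R2), Dana Leclerc is treated as also owning Ingrid Leclerc's interest in Brightpath Manufacturing Inc, giving 10% + 9% = 19%.
Chain via Brightpath Manufacturing Inc. → Wildmere Holdings Ltd → Fairlane Industries Corp. (R3): 19% × 23% × 18% × 86% = 0.676476% of Halcyon Shipping BV.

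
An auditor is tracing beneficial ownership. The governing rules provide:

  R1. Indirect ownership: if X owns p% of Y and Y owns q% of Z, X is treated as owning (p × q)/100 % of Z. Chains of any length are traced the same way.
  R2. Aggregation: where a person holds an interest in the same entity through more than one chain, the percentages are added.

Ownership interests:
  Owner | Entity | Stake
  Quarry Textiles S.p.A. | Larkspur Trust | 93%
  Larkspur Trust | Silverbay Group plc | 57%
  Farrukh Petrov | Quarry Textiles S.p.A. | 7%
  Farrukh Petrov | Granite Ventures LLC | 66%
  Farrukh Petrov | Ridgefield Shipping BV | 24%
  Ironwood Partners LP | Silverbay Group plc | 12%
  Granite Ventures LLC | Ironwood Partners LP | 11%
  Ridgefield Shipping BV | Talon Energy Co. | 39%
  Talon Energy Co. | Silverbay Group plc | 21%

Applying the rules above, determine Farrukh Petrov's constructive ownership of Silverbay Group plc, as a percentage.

Chain via Quarry Textiles S.p.A. → Larkspur Trust (R1): 7% × 93% × 57% = 3.7107% of Silverbay Group plc.
Chain via Ridgefield Shipping BV → Talon Energy Co. (R1): 24% × 39% × 21% = 1.9656% of Silverbay Group plc.
Chain via Granite Ventures LLC → Ironwood Partners LP (R1): 66% × 11% × 12% = 0.8712% of Silverbay Group plc.
Aggregating (R2): 3.7107% + 1.9656% + 0.8712% = 6.5475%.

6.5475%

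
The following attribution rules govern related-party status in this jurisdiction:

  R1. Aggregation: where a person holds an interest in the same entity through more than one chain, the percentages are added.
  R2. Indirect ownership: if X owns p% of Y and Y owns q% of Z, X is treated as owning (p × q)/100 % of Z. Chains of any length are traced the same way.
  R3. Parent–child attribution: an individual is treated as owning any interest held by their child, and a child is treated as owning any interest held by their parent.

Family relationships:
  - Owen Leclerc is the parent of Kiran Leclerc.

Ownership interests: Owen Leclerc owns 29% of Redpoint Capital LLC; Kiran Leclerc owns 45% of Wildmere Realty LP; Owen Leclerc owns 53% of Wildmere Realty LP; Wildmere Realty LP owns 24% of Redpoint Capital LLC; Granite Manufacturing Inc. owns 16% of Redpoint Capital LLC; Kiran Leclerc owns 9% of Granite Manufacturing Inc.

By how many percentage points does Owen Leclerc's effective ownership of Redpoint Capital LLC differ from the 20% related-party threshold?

By parent–child attribution (R3), Owen Leclerc is treated as also owning Kiran Leclerc's interest in Wildmere Realty LP, giving 53% + 45% = 98%.
By parent–child attribution (R3), Owen Leclerc is treated as owning Kiran Leclerc's 9% interest in Granite Manufacturing Inc.
Chain via Wildmere Realty LP (R2): 98% × 24% = 23.52% of Redpoint Capital LLC.
Direct interest in Redpoint Capital LLC: 29%.
Chain via Granite Manufacturing Inc. (R2): 9% × 16% = 1.44% of Redpoint Capital LLC.
Aggregating (R1): 23.52% + 29% + 1.44% = 53.96%.
53.96% exceeds the 20% threshold by 33.96 percentage points.

33.96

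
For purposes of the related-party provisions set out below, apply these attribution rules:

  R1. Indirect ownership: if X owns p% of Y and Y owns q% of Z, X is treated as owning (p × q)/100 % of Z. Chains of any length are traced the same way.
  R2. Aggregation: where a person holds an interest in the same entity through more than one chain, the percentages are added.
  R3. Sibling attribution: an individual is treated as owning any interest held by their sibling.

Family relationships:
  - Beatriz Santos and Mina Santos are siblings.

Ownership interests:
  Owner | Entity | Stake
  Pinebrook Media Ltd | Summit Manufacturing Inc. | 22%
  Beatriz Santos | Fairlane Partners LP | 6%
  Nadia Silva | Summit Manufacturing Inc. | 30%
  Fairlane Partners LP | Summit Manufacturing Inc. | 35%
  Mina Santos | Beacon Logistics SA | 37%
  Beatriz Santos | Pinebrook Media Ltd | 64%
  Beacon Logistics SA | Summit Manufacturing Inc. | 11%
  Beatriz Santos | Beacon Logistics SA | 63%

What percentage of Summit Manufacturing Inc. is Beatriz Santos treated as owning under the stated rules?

27.18%

By sibling attribution (R3), Beatriz Santos is treated as also owning Mina Santos's interest in Beacon Logistics SA, giving 63% + 37% = 100%.
Chain via Beacon Logistics SA (R1): 100% × 11% = 11% of Summit Manufacturing Inc.
Chain via Fairlane Partners LP (R1): 6% × 35% = 2.1% of Summit Manufacturing Inc.
Chain via Pinebrook Media Ltd (R1): 64% × 22% = 14.08% of Summit Manufacturing Inc.
Aggregating (R2): 11% + 2.1% + 14.08% = 27.18%.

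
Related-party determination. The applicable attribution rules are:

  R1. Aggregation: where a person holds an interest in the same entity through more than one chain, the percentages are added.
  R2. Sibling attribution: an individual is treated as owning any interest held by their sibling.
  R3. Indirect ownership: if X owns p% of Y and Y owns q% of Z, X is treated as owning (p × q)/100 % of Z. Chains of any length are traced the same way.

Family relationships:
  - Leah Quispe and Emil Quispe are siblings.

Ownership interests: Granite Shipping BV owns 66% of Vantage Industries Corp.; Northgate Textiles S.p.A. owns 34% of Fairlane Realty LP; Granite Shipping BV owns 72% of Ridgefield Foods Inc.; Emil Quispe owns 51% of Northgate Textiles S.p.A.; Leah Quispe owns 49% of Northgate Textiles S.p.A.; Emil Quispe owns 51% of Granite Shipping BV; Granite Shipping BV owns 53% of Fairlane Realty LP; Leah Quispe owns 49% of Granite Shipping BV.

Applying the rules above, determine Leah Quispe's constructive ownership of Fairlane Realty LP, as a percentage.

By sibling attribution (R2), Leah Quispe is treated as also owning Emil Quispe's interest in Granite Shipping BV, giving 49% + 51% = 100%.
By sibling attribution (R2), Leah Quispe is treated as also owning Emil Quispe's interest in Northgate Textiles S.p.A, giving 49% + 51% = 100%.
Chain via Granite Shipping BV (R3): 100% × 53% = 53% of Fairlane Realty LP.
Chain via Northgate Textiles S.p.A. (R3): 100% × 34% = 34% of Fairlane Realty LP.
Aggregating (R1): 53% + 34% = 87%.

87%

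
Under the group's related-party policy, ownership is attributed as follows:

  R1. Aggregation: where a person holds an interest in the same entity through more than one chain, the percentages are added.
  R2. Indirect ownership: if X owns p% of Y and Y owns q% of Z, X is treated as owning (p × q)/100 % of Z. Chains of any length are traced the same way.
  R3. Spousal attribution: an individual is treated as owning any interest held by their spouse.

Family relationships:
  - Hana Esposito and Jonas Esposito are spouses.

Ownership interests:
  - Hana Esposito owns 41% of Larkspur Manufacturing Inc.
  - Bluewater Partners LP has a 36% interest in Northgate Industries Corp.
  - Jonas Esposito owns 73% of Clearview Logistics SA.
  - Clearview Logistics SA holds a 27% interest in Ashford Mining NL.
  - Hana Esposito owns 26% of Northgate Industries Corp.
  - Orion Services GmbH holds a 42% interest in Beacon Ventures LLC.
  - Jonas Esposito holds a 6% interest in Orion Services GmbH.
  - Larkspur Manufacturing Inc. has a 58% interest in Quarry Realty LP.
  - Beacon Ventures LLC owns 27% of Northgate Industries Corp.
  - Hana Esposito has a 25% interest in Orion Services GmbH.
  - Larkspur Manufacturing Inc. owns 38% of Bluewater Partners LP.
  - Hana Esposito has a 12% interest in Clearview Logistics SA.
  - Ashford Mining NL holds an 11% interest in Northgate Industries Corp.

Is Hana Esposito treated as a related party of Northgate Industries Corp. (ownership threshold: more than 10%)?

By spousal attribution (R3), Hana Esposito is treated as also owning Jonas Esposito's interest in Clearview Logistics SA, giving 12% + 73% = 85%.
By spousal attribution (R3), Hana Esposito is treated as also owning Jonas Esposito's interest in Orion Services GmbH, giving 25% + 6% = 31%.
Chain via Clearview Logistics SA → Ashford Mining NL (R2): 85% × 27% × 11% = 2.5245% of Northgate Industries Corp.
Chain via Orion Services GmbH → Beacon Ventures LLC (R2): 31% × 42% × 27% = 3.5154% of Northgate Industries Corp.
Chain via Larkspur Manufacturing Inc. → Bluewater Partners LP (R2): 41% × 38% × 36% = 5.6088% of Northgate Industries Corp.
Direct interest in Northgate Industries Corp: 26%.
Aggregating (R1): 2.5245% + 3.5154% + 5.6088% + 26% = 37.6487%.
37.6487% exceeds the 10% threshold, so Hana is a related party to Northgate Industries Corp.

Yes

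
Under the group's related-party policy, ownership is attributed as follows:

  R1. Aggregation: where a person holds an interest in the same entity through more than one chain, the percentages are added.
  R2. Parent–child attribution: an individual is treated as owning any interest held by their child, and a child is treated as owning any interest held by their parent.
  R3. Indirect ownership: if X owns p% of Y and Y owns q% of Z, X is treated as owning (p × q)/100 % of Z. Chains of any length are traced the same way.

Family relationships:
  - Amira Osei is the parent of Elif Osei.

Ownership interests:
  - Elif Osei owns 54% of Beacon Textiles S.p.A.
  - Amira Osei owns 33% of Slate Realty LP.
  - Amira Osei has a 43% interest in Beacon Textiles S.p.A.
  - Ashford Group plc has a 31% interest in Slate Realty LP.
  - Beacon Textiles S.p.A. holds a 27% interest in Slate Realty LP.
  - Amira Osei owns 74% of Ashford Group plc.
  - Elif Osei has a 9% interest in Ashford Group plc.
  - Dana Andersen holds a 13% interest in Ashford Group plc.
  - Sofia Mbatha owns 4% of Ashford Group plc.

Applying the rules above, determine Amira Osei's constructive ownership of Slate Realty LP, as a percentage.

By parent–child attribution (R2), Amira Osei is treated as also owning Elif Osei's interest in Ashford Group plc, giving 74% + 9% = 83%.
By parent–child attribution (R2), Amira Osei is treated as also owning Elif Osei's interest in Beacon Textiles S.p.A, giving 43% + 54% = 97%.
Chain via Ashford Group plc (R3): 83% × 31% = 25.73% of Slate Realty LP.
Chain via Beacon Textiles S.p.A. (R3): 97% × 27% = 26.19% of Slate Realty LP.
Direct interest in Slate Realty LP: 33%.
Aggregating (R1): 25.73% + 26.19% + 33% = 84.92%.

84.92%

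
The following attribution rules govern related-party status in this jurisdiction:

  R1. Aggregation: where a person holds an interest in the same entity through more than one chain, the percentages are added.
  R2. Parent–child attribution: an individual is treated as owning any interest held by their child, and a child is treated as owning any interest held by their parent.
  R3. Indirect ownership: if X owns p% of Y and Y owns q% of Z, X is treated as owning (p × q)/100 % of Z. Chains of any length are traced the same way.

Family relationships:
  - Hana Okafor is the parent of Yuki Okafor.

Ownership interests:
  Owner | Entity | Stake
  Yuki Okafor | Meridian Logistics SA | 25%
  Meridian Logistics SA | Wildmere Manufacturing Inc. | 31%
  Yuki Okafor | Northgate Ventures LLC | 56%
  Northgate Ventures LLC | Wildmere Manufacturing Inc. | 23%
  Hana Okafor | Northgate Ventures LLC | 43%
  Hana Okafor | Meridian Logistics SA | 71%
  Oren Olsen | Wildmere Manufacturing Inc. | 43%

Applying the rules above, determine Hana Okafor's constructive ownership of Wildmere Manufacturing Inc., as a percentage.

52.53%

By parent–child attribution (R2), Hana Okafor is treated as also owning Yuki Okafor's interest in Meridian Logistics SA, giving 71% + 25% = 96%.
By parent–child attribution (R2), Hana Okafor is treated as also owning Yuki Okafor's interest in Northgate Ventures LLC, giving 43% + 56% = 99%.
Chain via Meridian Logistics SA (R3): 96% × 31% = 29.76% of Wildmere Manufacturing Inc.
Chain via Northgate Ventures LLC (R3): 99% × 23% = 22.77% of Wildmere Manufacturing Inc.
Aggregating (R1): 29.76% + 22.77% = 52.53%.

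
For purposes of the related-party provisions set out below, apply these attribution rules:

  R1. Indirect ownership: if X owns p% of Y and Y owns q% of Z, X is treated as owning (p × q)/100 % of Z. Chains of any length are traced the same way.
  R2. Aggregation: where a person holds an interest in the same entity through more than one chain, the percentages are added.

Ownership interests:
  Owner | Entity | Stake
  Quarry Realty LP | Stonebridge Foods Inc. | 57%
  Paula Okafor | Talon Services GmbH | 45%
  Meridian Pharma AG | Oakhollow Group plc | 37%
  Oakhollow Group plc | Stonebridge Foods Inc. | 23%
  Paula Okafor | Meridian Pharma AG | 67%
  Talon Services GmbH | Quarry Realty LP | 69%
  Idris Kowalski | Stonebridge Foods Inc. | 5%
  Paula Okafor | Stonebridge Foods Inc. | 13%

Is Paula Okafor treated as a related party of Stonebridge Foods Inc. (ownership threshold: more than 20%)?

Yes

Chain via Talon Services GmbH → Quarry Realty LP (R1): 45% × 69% × 57% = 17.6985% of Stonebridge Foods Inc.
Chain via Meridian Pharma AG → Oakhollow Group plc (R1): 67% × 37% × 23% = 5.7017% of Stonebridge Foods Inc.
Direct interest in Stonebridge Foods Inc: 13%.
Aggregating (R2): 17.6985% + 5.7017% + 13% = 36.4002%.
36.4002% exceeds the 20% threshold, so Paula is a related party to Stonebridge Foods Inc.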